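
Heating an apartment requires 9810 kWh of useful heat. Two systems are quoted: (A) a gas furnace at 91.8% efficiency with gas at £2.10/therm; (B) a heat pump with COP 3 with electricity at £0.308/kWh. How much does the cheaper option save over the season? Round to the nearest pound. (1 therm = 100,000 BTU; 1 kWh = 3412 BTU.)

£241

Heat load = 9810 kWh × 3412 = 33,471,720 BTU
Gas: input = 33,471,720 / 0.918 = 36,461,569 BTU = 364.6 therm → 364.6 × £2.10 = £765.69
Heat pump: 33,471,720 BTU / 3412 = 9,810 kWh heat; / 3 = 3,270 kWh in → × £0.308 = £1,007.16
Difference = |£765.69 − £1,007.16| = £241.47 ≈ £241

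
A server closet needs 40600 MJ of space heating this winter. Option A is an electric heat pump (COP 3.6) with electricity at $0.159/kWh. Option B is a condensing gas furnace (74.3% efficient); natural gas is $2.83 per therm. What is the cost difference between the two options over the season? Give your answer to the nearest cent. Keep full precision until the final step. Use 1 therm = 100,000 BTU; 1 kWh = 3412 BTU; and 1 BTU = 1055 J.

Heat load = 40600 MJ = 40,600,000,000 J / 1055 = 38,483,412 BTU
Gas: input = 38,483,412 / 0.743 = 51,794,633 BTU = 517.9 therm → 517.9 × $2.83 = $1,465.79
Heat pump: 38,483,412 BTU / 3412 = 11,280 kWh heat; / 3.6 = 3,133 kWh in → × $0.159 = $498.15
Difference = |$1,465.79 − $498.15| = $967.64

$967.64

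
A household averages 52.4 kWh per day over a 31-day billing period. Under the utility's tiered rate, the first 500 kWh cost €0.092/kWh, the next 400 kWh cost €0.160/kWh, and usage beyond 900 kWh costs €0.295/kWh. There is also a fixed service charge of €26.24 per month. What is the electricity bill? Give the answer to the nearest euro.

Usage = 52.4 kWh/day × 31 days = 1624.4 kWh
First 500 kWh × €0.092 = €46.00
Next 400 kWh × €0.160 = €64.00
Remaining 724.4 kWh × €0.295 = €213.70
Energy charge = €323.70; + service €26.24 = €349.94 ≈ €350

€350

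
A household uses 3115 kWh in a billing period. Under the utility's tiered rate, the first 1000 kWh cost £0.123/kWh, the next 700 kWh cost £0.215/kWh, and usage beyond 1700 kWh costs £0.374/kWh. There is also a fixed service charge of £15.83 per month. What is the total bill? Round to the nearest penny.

£818.54

First 1000 kWh × £0.123 = £123.00
Next 700 kWh × £0.215 = £150.50
Remaining 1415 kWh × £0.374 = £529.21
Energy charge = £802.71; + service £15.83 = £818.54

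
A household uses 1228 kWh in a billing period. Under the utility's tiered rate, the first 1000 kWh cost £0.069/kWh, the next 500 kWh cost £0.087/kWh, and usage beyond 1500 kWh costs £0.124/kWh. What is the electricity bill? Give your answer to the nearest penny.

First 1000 kWh × £0.069 = £69.00
Next 228 kWh × £0.087 = £19.84
Remaining tier: 0 kWh (not reached)
Total = £88.84

£88.84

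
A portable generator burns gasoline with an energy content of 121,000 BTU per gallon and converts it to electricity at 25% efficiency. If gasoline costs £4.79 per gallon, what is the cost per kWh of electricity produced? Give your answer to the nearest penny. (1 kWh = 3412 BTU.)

Electrical output per gallon = 121,000 BTU × 0.25 / 3412 BTU/kWh = 8.866 kWh
Cost per kWh = £4.79 / 8.866 kWh = £0.540

£0.54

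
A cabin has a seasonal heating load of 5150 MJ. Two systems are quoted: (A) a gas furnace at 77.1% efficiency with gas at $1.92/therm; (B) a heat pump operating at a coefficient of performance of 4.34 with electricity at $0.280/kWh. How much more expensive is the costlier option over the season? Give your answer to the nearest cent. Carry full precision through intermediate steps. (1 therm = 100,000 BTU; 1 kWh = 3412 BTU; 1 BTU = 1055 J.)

$29.26

Heat load = 5150 MJ = 5,150,000,000 J / 1055 = 4,881,517 BTU
Gas: input = 4,881,517 / 0.771 = 6,331,409 BTU = 63.31 therm → 63.31 × $1.92 = $121.56
Heat pump: 4,881,517 BTU / 3412 = 1,431 kWh heat; / 4.34 = 329.7 kWh in → × $0.280 = $92.30
Difference = |$121.56 − $92.30| = $29.26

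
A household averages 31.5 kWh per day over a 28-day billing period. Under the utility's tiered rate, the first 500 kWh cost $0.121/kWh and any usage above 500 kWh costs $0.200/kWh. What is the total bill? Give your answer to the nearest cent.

Usage = 31.5 kWh/day × 28 days = 882 kWh
First 500 kWh × $0.121 = $60.50
Remaining 382 kWh × $0.200 = $76.40
Total = $136.90

$136.90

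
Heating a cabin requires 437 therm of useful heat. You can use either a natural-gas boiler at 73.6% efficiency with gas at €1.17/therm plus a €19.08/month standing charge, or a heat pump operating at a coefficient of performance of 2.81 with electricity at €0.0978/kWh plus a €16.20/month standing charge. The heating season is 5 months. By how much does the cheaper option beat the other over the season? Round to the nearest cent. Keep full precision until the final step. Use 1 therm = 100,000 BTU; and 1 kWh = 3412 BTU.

€263.32

Heat load = 437 therm × 100,000 = 43,700,000 BTU
Gas: input = 43,700,000 / 0.736 = 59,375,000 BTU = 593.8 therm → 593.8 × €1.17 = €694.69; + 5 × €19.08 standing = €790.09
Heat pump: 43,700,000 BTU / 3412 = 12,810 kWh heat; / 2.81 = 4,558 kWh in → × €0.0978 = €445.76; + 5 × €16.20 standing = €526.76
Difference = |€790.09 − €526.76| = €263.32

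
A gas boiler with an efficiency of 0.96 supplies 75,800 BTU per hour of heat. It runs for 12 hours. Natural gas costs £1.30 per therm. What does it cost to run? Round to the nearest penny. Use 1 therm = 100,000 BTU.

Heat delivered = 75,800 BTU/h × 12 h = 909,600 BTU
Gas input = 909,600 / 0.96 = 947,500 BTU
= 947,500 / 100,000 = 9.475 therm
Cost = 9.475 × £1.30/therm = £12.32

£12.32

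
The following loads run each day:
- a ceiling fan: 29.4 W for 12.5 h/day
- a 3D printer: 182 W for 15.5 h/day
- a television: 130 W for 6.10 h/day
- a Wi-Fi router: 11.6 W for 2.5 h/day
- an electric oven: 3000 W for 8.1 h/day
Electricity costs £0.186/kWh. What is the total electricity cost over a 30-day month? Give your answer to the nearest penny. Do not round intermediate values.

ceiling fan: 29.4 W × 12.5 h × 30 d = 11,025 Wh = 11.03 kWh
3D printer: 182 W × 15.5 h × 30 d = 84,630 Wh = 84.63 kWh
television: 130 W × 6.10 h × 30 d = 23,790 Wh = 23.79 kWh
Wi-Fi router: 11.6 W × 2.5 h × 30 d = 870 Wh = 0.87 kWh
electric oven: 3000 W × 8.1 h × 30 d = 729,000 Wh = 729 kWh
Total energy = 11.03 + 84.63 + 23.79 + 0.87 + 729 = 849.3 kWh
Cost = 849.3 kWh × £0.186 = £157.97

£157.97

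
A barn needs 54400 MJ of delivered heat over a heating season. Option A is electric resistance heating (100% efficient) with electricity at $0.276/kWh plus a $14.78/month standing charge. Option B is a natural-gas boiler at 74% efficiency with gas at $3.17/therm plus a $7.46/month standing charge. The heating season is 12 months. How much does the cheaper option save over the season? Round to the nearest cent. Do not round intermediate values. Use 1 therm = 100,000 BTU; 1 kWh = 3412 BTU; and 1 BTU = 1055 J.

$2050.01

Heat load = 54400 MJ = 54,400,000,000 J / 1055 = 51,563,981 BTU
Gas: input = 51,563,981 / 0.74 = 69,681,055 BTU = 696.8 therm → 696.8 × $3.17 = $2,208.89; + 12 × $7.46 standing = $2,298.41
Electric: 51,563,981 BTU / 3412 = 15,110 kWh → × $0.276 = $4,171.06; + 12 × $14.78 standing = $4,348.42
Difference = |$2,298.41 − $4,348.42| = $2,050.01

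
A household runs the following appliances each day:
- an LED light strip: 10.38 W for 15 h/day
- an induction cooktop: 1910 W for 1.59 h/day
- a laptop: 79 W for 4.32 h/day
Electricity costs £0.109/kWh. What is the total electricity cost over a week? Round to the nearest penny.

£2.70

LED light strip: 10.38 W × 15 h × 7 d = 1,090 Wh = 1.09 kWh
induction cooktop: 1910 W × 1.59 h × 7 d = 21,258 Wh = 21.26 kWh
laptop: 79 W × 4.32 h × 7 d = 2,389 Wh = 2.389 kWh
Total energy = 1.09 + 21.26 + 2.389 = 24.74 kWh
Cost = 24.74 kWh × £0.109 = £2.70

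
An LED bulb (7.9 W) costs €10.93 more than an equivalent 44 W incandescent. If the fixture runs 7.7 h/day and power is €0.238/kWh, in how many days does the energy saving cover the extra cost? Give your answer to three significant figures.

Power saved = 44 − 7.9 = 36.1 W
Daily energy saved = 36.1 W × 7.7 h = 278 Wh = 0.27797 kWh
Daily savings = 0.27797 × €0.238 = €0.0662
Payback = €10.93 / €0.0662 per day = 165.2 days

165 days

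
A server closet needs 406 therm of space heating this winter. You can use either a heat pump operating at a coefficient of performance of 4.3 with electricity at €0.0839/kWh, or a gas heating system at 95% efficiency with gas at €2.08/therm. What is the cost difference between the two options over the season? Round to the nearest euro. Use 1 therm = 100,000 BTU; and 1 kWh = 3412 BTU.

Heat load = 406 therm × 100,000 = 40,600,000 BTU
Gas: input = 40,600,000 / 0.95 = 42,736,842 BTU = 427.4 therm → 427.4 × €2.08 = €888.93
Heat pump: 40,600,000 BTU / 3412 = 11,900 kWh heat; / 4.3 = 2,767 kWh in → × €0.0839 = €232.17
Difference = |€888.93 − €232.17| = €656.75 ≈ €657

€657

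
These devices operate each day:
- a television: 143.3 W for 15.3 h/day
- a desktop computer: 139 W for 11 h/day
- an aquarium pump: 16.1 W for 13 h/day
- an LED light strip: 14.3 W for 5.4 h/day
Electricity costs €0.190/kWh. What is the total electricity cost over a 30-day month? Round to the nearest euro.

television: 143.3 W × 15.3 h × 30 d = 65,775 Wh = 65.77 kWh
desktop computer: 139 W × 11 h × 30 d = 45,870 Wh = 45.87 kWh
aquarium pump: 16.1 W × 13 h × 30 d = 6,279 Wh = 6.279 kWh
LED light strip: 14.3 W × 5.4 h × 30 d = 2,317 Wh = 2.317 kWh
Total energy = 65.77 + 45.87 + 6.279 + 2.317 = 120.2 kWh
Cost = 120.2 kWh × €0.190 = €22.85 ≈ €23

€23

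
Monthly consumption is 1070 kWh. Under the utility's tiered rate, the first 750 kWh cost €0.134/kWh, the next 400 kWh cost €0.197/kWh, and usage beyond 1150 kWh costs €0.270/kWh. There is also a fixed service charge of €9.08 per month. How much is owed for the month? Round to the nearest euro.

€173

First 750 kWh × €0.134 = €100.50
Next 320 kWh × €0.197 = €63.04
Remaining tier: 0 kWh (not reached)
Energy charge = €163.54; + service €9.08 = €172.62 ≈ €173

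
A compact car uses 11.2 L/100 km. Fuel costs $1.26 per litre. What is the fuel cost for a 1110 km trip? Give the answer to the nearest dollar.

Fuel = 11.2 L/100 km × 1110 km / 100 = 124.3 L
Cost = 124.3 L × $1.26/L = $156.64 ≈ $157

$157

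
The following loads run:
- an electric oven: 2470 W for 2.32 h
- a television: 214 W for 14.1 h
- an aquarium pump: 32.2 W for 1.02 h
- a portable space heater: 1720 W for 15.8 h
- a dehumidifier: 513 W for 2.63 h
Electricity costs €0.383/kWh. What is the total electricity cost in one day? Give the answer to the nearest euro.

electric oven: 2470 W × 2.32 h = 5,730 Wh = 5.73 kWh
television: 214 W × 14.1 h = 3,017 Wh = 3.017 kWh
aquarium pump: 32.2 W × 1.02 h = 33 Wh = 0.03284 kWh
portable space heater: 1720 W × 15.8 h = 27,176 Wh = 27.18 kWh
dehumidifier: 513 W × 2.63 h = 1,349 Wh = 1.349 kWh
Total energy = 5.73 + 3.017 + 0.03284 + 27.18 + 1.349 = 37.31 kWh
Cost = 37.31 kWh × €0.383 = €14.29 ≈ €14

€14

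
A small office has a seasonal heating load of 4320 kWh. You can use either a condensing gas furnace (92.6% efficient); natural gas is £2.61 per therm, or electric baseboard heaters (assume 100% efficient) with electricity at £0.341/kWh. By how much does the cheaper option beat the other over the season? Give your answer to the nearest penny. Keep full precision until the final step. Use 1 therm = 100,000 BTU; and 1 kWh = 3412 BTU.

Heat load = 4320 kWh × 3412 = 14,739,840 BTU
Gas: input = 14,739,840 / 0.926 = 15,917,754 BTU = 159.2 therm → 159.2 × £2.61 = £415.45
Electric: 14,739,840 BTU / 3412 = 4,320 kWh → × £0.341 = £1,473.12
Difference = |£415.45 − £1,473.12| = £1,057.67

£1057.67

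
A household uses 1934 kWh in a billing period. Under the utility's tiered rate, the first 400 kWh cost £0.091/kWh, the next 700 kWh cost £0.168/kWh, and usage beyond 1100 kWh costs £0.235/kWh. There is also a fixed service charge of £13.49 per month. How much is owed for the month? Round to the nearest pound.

First 400 kWh × £0.091 = £36.40
Next 700 kWh × £0.168 = £117.60
Remaining 834 kWh × £0.235 = £195.99
Energy charge = £349.99; + service £13.49 = £363.48 ≈ £363

£363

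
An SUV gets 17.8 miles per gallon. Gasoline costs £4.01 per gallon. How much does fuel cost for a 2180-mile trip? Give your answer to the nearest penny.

£491.11

Fuel = 2180 mi / 17.8 mpg = 122.5 gal
Cost = 122.5 gal × £4.01/gal = £491.11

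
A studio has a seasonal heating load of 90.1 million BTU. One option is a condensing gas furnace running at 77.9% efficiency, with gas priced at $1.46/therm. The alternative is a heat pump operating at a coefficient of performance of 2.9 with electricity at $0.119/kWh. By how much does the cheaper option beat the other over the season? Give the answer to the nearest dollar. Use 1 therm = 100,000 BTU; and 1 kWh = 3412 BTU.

$605

Heat load = 90.1 × 10⁶ BTU = 90,100,000 BTU
Gas: input = 90,100,000 / 0.779 = 115,661,104 BTU = 1,157 therm → 1,157 × $1.46 = $1,688.65
Heat pump: 90,100,000 BTU / 3412 = 26,410 kWh heat; / 2.9 = 9,106 kWh in → × $0.119 = $1,083.59
Difference = |$1,688.65 − $1,083.59| = $605.06 ≈ $605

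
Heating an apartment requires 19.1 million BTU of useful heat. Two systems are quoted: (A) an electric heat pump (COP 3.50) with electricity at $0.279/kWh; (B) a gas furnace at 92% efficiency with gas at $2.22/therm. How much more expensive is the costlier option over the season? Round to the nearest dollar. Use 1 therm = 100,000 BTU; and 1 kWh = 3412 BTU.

$15

Heat load = 19.1 × 10⁶ BTU = 19,100,000 BTU
Gas: input = 19,100,000 / 0.92 = 20,760,870 BTU = 207.6 therm → 207.6 × $2.22 = $460.89
Heat pump: 19,100,000 BTU / 3412 = 5,598 kWh heat; / 3.50 = 1,599 kWh in → × $0.279 = $446.23
Difference = |$460.89 − $446.23| = $14.66 ≈ $15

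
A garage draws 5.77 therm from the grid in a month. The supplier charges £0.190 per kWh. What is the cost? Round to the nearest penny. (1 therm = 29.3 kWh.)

5.77 therm × (29.3 kWh/therm) = 169.1 kWh
Cost = 169.1 kWh × £0.190/kWh = £32.12

£32.12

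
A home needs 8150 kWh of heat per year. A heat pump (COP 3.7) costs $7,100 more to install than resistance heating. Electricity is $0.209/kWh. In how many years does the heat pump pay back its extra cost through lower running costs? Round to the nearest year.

6 years

Resistance: 8150 kWh × $0.209 = $1,703.35/yr
Heat pump: 8150 / 3.7 = 2203 kWh in → × $0.209 = $460.36/yr
Annual savings = $1,242.99
Payback = $7,100 / $1,242.99 = 5.71 years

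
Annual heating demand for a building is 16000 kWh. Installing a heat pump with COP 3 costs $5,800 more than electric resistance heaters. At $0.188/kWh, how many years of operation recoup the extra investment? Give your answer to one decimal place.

2.9 years

Resistance: 16000 kWh × $0.188 = $3,008.00/yr
Heat pump: 16000 / 3 = 5333 kWh in → × $0.188 = $1,002.67/yr
Annual savings = $2,005.33
Payback = $5,800 / $2,005.33 = 2.89 years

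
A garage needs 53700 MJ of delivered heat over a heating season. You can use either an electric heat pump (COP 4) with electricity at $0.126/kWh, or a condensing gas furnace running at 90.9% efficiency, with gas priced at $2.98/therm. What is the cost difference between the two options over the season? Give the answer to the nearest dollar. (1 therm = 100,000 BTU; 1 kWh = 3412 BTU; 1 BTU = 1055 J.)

Heat load = 53700 MJ = 53,700,000,000 J / 1055 = 50,900,474 BTU
Gas: input = 50,900,474 / 0.909 = 55,996,121 BTU = 560 therm → 560 × $2.98 = $1,668.68
Heat pump: 50,900,474 BTU / 3412 = 14,920 kWh heat; / 4 = 3,730 kWh in → × $0.126 = $469.92
Difference = |$1,668.68 − $469.92| = $1,198.77 ≈ $1199

$1199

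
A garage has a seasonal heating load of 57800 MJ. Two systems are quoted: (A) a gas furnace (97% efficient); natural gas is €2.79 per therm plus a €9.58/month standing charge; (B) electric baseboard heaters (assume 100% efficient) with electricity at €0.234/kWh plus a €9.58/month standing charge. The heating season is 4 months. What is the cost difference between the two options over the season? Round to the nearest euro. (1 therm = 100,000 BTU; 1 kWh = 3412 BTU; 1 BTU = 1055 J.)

Heat load = 57800 MJ = 57,800,000,000 J / 1055 = 54,786,730 BTU
Gas: input = 54,786,730 / 0.97 = 56,481,165 BTU = 564.8 therm → 564.8 × €2.79 = €1,575.82; + 4 × €9.58 standing = €1,614.14
Electric: 54,786,730 BTU / 3412 = 16,060 kWh → × €0.234 = €3,757.35; + 4 × €9.58 standing = €3,795.67
Difference = |€1,614.14 − €3,795.67| = €2,181.53 ≈ €2182

€2182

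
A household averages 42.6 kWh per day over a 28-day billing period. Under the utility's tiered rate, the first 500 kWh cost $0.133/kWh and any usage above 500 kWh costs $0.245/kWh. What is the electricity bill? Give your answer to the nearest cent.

Usage = 42.6 kWh/day × 28 days = 1192.8 kWh
First 500 kWh × $0.133 = $66.50
Remaining 692.8 kWh × $0.245 = $169.74
Total = $236.24

$236.24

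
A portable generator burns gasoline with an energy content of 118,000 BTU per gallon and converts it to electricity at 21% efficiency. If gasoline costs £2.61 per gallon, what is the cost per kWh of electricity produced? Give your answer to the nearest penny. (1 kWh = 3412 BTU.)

£0.36

Electrical output per gallon = 118,000 BTU × 0.21 / 3412 BTU/kWh = 7.263 kWh
Cost per kWh = £2.61 / 7.263 kWh = £0.359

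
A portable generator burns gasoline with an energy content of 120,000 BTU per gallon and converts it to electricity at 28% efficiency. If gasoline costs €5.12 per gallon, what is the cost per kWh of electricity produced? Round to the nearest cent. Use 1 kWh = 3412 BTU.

€0.52

Electrical output per gallon = 120,000 BTU × 0.28 / 3412 BTU/kWh = 9.848 kWh
Cost per kWh = €5.12 / 9.848 kWh = €0.520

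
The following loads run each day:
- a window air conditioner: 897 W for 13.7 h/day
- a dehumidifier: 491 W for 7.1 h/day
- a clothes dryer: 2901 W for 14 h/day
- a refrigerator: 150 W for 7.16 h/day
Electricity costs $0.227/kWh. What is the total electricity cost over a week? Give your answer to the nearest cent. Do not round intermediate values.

$91.31

window air conditioner: 897 W × 13.7 h × 7 d = 86,022 Wh = 86.02 kWh
dehumidifier: 491 W × 7.1 h × 7 d = 24,403 Wh = 24.4 kWh
clothes dryer: 2901 W × 14 h × 7 d = 284,298 Wh = 284.3 kWh
refrigerator: 150 W × 7.16 h × 7 d = 7,518 Wh = 7.518 kWh
Total energy = 86.02 + 24.4 + 284.3 + 7.518 = 402.2 kWh
Cost = 402.2 kWh × $0.227 = $91.31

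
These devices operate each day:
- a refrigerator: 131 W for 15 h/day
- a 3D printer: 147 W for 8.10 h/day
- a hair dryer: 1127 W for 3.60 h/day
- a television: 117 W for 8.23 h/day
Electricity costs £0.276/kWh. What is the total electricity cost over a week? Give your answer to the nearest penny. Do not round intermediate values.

£15.80

refrigerator: 131 W × 15 h × 7 d = 13,755 Wh = 13.76 kWh
3D printer: 147 W × 8.10 h × 7 d = 8,335 Wh = 8.335 kWh
hair dryer: 1127 W × 3.60 h × 7 d = 28,400 Wh = 28.4 kWh
television: 117 W × 8.23 h × 7 d = 6,740 Wh = 6.74 kWh
Total energy = 13.76 + 8.335 + 28.4 + 6.74 = 57.23 kWh
Cost = 57.23 kWh × £0.276 = £15.80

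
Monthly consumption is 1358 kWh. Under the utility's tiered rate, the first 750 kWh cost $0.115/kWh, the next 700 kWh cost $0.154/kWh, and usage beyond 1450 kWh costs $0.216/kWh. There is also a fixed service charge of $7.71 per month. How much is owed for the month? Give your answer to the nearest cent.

First 750 kWh × $0.115 = $86.25
Next 608 kWh × $0.154 = $93.63
Remaining tier: 0 kWh (not reached)
Energy charge = $179.88; + service $7.71 = $187.59

$187.59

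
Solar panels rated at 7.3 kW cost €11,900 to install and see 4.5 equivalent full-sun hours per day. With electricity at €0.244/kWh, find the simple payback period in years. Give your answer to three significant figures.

4.07 years

Daily generation = 7.3 kW × 4.5 h = 32.85 kWh
Annual generation = 32.85 × 365 = 11990 kWh
Annual savings = 11990 × €0.244 = €2,925.62
Payback = €11,900 / €2,925.62 = 4.07 years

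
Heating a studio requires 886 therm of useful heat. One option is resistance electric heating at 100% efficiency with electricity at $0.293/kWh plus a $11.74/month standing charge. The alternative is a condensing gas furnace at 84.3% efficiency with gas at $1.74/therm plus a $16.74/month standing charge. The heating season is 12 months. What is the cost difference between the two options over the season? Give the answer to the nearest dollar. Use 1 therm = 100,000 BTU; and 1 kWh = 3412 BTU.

Heat load = 886 therm × 100,000 = 88,600,000 BTU
Gas: input = 88,600,000 / 0.843 = 105,100,830 BTU = 1,051 therm → 1,051 × $1.74 = $1,828.75; + 12 × $16.74 standing = $2,029.63
Electric: 88,600,000 BTU / 3412 = 25,970 kWh → × $0.293 = $7,608.38; + 12 × $11.74 standing = $7,749.26
Difference = |$2,029.63 − $7,749.26| = $5,719.63 ≈ $5720

$5720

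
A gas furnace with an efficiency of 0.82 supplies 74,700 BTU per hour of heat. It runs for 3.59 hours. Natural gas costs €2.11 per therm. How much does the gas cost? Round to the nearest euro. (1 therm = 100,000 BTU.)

Heat delivered = 74,700 BTU/h × 3.59 h = 268,173 BTU
Gas input = 268,173 / 0.82 = 327,040 BTU
= 327,040 / 100,000 = 3.27 therm
Cost = 3.27 × €2.11/therm = €6.90 ≈ €7

€7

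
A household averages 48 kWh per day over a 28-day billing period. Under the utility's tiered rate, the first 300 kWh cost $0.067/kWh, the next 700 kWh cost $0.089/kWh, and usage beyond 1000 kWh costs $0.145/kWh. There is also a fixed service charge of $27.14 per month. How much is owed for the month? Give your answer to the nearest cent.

$159.42

Usage = 48 kWh/day × 28 days = 1344 kWh
First 300 kWh × $0.067 = $20.10
Next 700 kWh × $0.089 = $62.30
Remaining 344 kWh × $0.145 = $49.88
Energy charge = $132.28; + service $27.14 = $159.42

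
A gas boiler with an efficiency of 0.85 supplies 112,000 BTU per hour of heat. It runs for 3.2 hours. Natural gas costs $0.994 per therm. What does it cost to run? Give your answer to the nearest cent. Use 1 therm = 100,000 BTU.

Heat delivered = 112,000 BTU/h × 3.2 h = 358,400 BTU
Gas input = 358,400 / 0.85 = 421,647 BTU
= 421,647 / 100,000 = 4.216 therm
Cost = 4.216 × $0.994/therm = $4.19

$4.19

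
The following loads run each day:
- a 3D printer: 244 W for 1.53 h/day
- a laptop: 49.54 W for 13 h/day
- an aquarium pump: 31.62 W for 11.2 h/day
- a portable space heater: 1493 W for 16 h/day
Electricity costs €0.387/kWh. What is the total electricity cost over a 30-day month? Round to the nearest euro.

3D printer: 244 W × 1.53 h × 30 d = 11,200 Wh = 11.2 kWh
laptop: 49.54 W × 13 h × 30 d = 19,321 Wh = 19.32 kWh
aquarium pump: 31.62 W × 11.2 h × 30 d = 10,624 Wh = 10.62 kWh
portable space heater: 1493 W × 16 h × 30 d = 716,640 Wh = 716.6 kWh
Total energy = 11.2 + 19.32 + 10.62 + 716.6 = 757.8 kWh
Cost = 757.8 kWh × €0.387 = €293.26 ≈ €293

€293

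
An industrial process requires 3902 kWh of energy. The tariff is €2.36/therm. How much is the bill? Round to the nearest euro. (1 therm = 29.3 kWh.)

3902 kWh × (0.03413 therm/kWh) = 133.2 therm
Cost = 133.2 therm × €2.36/therm = €314.29 ≈ €314

€314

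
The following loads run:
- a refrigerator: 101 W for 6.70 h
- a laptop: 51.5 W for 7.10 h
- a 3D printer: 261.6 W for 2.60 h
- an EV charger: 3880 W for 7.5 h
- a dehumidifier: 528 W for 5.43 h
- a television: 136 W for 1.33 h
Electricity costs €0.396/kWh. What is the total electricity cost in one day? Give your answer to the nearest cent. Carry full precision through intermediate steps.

€13.41

refrigerator: 101 W × 6.70 h = 677 Wh = 0.6767 kWh
laptop: 51.5 W × 7.10 h = 366 Wh = 0.3656 kWh
3D printer: 261.6 W × 2.60 h = 680 Wh = 0.6802 kWh
EV charger: 3880 W × 7.5 h = 29,100 Wh = 29.1 kWh
dehumidifier: 528 W × 5.43 h = 2,867 Wh = 2.867 kWh
television: 136 W × 1.33 h = 181 Wh = 0.1809 kWh
Total energy = 0.6767 + 0.3656 + 0.6802 + 29.1 + 2.867 + 0.1809 = 33.87 kWh
Cost = 33.87 kWh × €0.396 = €13.41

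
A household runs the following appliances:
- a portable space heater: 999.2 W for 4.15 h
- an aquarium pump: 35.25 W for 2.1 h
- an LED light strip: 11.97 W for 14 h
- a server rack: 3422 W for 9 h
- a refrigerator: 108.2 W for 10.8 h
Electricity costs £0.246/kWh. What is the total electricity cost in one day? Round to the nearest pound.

£9

portable space heater: 999.2 W × 4.15 h = 4,147 Wh = 4.147 kWh
aquarium pump: 35.25 W × 2.1 h = 74 Wh = 0.07403 kWh
LED light strip: 11.97 W × 14 h = 168 Wh = 0.1676 kWh
server rack: 3422 W × 9 h = 30,798 Wh = 30.8 kWh
refrigerator: 108.2 W × 10.8 h = 1,169 Wh = 1.169 kWh
Total energy = 4.147 + 0.07403 + 0.1676 + 30.8 + 1.169 = 36.35 kWh
Cost = 36.35 kWh × £0.246 = £8.94 ≈ £9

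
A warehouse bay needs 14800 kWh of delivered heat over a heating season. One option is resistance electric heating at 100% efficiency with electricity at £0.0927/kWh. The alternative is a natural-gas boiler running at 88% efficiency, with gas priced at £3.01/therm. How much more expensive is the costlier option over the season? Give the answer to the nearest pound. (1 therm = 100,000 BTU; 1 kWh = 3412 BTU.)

£355

Heat load = 14800 kWh × 3412 = 50,497,600 BTU
Gas: input = 50,497,600 / 0.88 = 57,383,636 BTU = 573.8 therm → 573.8 × £3.01 = £1,727.25
Electric: 50,497,600 BTU / 3412 = 14,800 kWh → × £0.0927 = £1,371.96
Difference = |£1,727.25 − £1,371.96| = £355.29 ≈ £355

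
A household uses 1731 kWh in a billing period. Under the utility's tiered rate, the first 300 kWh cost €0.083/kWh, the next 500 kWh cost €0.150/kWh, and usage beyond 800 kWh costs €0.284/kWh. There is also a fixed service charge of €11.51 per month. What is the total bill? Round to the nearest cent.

First 300 kWh × €0.083 = €24.90
Next 500 kWh × €0.150 = €75.00
Remaining 931 kWh × €0.284 = €264.40
Energy charge = €364.30; + service €11.51 = €375.81

€375.81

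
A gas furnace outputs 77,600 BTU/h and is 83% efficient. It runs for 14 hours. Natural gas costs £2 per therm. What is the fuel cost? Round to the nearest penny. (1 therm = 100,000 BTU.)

Heat delivered = 77,600 BTU/h × 14 h = 1,086,400 BTU
Gas input = 1,086,400 / 0.83 = 1,308,916 BTU
= 1,308,916 / 100,000 = 13.09 therm
Cost = 13.09 × £2/therm = £26.18

£26.18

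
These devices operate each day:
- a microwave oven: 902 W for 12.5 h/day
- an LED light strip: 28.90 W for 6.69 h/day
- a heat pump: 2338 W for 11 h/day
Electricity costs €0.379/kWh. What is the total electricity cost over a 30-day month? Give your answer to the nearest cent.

€422.81

microwave oven: 902 W × 12.5 h × 30 d = 338,250 Wh = 338.2 kWh
LED light strip: 28.90 W × 6.69 h × 30 d = 5,800 Wh = 5.8 kWh
heat pump: 2338 W × 11 h × 30 d = 771,540 Wh = 771.5 kWh
Total energy = 338.2 + 5.8 + 771.5 = 1,116 kWh
Cost = 1,116 kWh × €0.379 = €422.81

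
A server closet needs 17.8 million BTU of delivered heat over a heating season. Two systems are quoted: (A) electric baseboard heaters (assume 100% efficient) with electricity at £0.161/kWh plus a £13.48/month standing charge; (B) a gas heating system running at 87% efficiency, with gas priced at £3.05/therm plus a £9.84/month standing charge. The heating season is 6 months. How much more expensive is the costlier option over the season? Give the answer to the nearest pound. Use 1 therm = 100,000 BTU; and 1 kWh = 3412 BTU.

£238

Heat load = 17.8 × 10⁶ BTU = 17,800,000 BTU
Gas: input = 17,800,000 / 0.87 = 20,459,770 BTU = 204.6 therm → 204.6 × £3.05 = £624.02; + 6 × £9.84 standing = £683.06
Electric: 17,800,000 BTU / 3412 = 5,217 kWh → × £0.161 = £839.92; + 6 × £13.48 standing = £920.80
Difference = |£683.06 − £920.80| = £237.73 ≈ £238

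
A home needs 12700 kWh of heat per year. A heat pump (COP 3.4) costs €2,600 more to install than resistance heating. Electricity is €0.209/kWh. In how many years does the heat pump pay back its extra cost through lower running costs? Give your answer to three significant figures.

1.39 years

Resistance: 12700 kWh × €0.209 = €2,654.30/yr
Heat pump: 12700 / 3.4 = 3735 kWh in → × €0.209 = €780.68/yr
Annual savings = €1,873.62
Payback = €2,600 / €1,873.62 = 1.39 years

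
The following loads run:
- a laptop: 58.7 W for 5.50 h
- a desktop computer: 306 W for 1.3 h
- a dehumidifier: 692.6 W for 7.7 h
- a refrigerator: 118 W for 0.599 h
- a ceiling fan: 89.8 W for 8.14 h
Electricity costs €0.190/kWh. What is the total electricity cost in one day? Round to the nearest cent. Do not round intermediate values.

laptop: 58.7 W × 5.50 h = 323 Wh = 0.3229 kWh
desktop computer: 306 W × 1.3 h = 398 Wh = 0.3978 kWh
dehumidifier: 692.6 W × 7.7 h = 5,333 Wh = 5.333 kWh
refrigerator: 118 W × 0.599 h = 71 Wh = 0.07068 kWh
ceiling fan: 89.8 W × 8.14 h = 731 Wh = 0.731 kWh
Total energy = 0.3229 + 0.3978 + 5.333 + 0.07068 + 0.731 = 6.855 kWh
Cost = 6.855 kWh × €0.190 = €1.30

€1.30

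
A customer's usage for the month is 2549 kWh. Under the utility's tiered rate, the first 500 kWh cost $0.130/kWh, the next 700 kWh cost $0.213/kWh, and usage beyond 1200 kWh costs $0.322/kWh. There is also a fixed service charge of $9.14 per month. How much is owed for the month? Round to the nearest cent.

$657.62

First 500 kWh × $0.130 = $65.00
Next 700 kWh × $0.213 = $149.10
Remaining 1349 kWh × $0.322 = $434.38
Energy charge = $648.48; + service $9.14 = $657.62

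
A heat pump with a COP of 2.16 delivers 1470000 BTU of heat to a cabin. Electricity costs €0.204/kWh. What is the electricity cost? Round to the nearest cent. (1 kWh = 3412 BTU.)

Heat delivered = 1,470,000 BTU / 3412 = 430.8 kWh
Electrical input = 430.8 kWh / 2.16 = 199.5 kWh
Cost = 199.5 × €0.204/kWh = €40.69

€40.69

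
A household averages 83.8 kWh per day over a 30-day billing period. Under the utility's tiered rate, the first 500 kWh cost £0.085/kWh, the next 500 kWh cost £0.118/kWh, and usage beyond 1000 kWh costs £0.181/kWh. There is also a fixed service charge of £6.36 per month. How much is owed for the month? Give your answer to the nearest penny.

Usage = 83.8 kWh/day × 30 days = 2514 kWh
First 500 kWh × £0.085 = £42.50
Next 500 kWh × £0.118 = £59.00
Remaining 1514 kWh × £0.181 = £274.03
Energy charge = £375.53; + service £6.36 = £381.89

£381.89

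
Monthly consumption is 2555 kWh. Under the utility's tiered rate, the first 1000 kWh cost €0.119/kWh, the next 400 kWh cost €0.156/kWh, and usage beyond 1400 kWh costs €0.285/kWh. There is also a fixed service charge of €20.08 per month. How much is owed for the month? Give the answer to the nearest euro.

First 1000 kWh × €0.119 = €119.00
Next 400 kWh × €0.156 = €62.40
Remaining 1155 kWh × €0.285 = €329.17
Energy charge = €510.57; + service €20.08 = €530.65 ≈ €531

€531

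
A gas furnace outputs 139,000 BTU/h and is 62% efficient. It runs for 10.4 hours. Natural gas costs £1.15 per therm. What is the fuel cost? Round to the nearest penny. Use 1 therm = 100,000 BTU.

£26.81

Heat delivered = 139,000 BTU/h × 10.4 h = 1,445,600 BTU
Gas input = 1,445,600 / 0.62 = 2,331,613 BTU
= 2,331,613 / 100,000 = 23.32 therm
Cost = 23.32 × £1.15/therm = £26.81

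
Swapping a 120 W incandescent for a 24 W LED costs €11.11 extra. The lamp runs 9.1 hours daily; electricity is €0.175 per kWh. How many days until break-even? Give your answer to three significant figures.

72.7 days

Power saved = 120 − 24 = 96 W
Daily energy saved = 96 W × 9.1 h = 873.6 Wh = 0.8736 kWh
Daily savings = 0.8736 × €0.175 = €0.1529
Payback = €11.11 / €0.1529 per day = 72.67 days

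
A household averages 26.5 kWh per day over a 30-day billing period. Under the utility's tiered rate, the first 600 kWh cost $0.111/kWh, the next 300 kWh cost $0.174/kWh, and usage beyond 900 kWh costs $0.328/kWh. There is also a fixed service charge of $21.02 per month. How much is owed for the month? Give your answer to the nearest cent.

$121.55

Usage = 26.5 kWh/day × 30 days = 795 kWh
First 600 kWh × $0.111 = $66.60
Next 195 kWh × $0.174 = $33.93
Remaining tier: 0 kWh (not reached)
Energy charge = $100.53; + service $21.02 = $121.55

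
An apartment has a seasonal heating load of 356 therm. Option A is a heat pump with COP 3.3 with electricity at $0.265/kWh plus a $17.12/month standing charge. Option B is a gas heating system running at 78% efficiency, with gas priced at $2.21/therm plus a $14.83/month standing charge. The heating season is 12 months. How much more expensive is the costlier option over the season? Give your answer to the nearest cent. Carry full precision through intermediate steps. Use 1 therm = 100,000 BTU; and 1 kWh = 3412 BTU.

$143.32

Heat load = 356 therm × 100,000 = 35,600,000 BTU
Gas: input = 35,600,000 / 0.78 = 45,641,026 BTU = 456.4 therm → 456.4 × $2.21 = $1,008.67; + 12 × $14.83 standing = $1,186.63
Heat pump: 35,600,000 BTU / 3412 = 10,430 kWh heat; / 3.3 = 3,162 kWh in → × $0.265 = $837.86; + 12 × $17.12 standing = $1,043.30
Difference = |$1,186.63 − $1,043.30| = $143.32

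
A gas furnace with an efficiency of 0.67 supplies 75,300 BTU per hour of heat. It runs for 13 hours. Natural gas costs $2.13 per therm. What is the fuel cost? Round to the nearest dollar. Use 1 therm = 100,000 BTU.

$31

Heat delivered = 75,300 BTU/h × 13 h = 978,900 BTU
Gas input = 978,900 / 0.67 = 1,461,045 BTU
= 1,461,045 / 100,000 = 14.61 therm
Cost = 14.61 × $2.13/therm = $31.12 ≈ $31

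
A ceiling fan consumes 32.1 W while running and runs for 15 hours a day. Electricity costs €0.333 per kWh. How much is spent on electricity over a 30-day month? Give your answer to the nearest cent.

€4.81

Energy = 32.1 W × 15 h/day × 30 days = 14,445 Wh = 14.45 kWh
Cost = 14.45 kWh × €0.333/kWh = €4.81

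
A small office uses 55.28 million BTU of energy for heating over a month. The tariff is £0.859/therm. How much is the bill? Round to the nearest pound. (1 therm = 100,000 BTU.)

£475

55.28 million BTU × (10 therm/million BTU) = 552.8 therm
Cost = 552.8 therm × £0.859/therm = £474.86 ≈ £475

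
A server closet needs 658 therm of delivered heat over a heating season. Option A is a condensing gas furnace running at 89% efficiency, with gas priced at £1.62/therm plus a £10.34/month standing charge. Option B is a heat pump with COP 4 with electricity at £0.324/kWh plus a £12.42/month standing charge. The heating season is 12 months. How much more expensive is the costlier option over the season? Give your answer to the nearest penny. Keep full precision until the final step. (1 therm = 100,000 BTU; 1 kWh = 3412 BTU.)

Heat load = 658 therm × 100,000 = 65,800,000 BTU
Gas: input = 65,800,000 / 0.89 = 73,932,584 BTU = 739.3 therm → 739.3 × £1.62 = £1,197.71; + 12 × £10.34 standing = £1,321.79
Heat pump: 65,800,000 BTU / 3412 = 19,280 kWh heat; / 4 = 4,821 kWh in → × £0.324 = £1,562.08; + 12 × £12.42 standing = £1,711.12
Difference = |£1,321.79 − £1,711.12| = £389.33

£389.33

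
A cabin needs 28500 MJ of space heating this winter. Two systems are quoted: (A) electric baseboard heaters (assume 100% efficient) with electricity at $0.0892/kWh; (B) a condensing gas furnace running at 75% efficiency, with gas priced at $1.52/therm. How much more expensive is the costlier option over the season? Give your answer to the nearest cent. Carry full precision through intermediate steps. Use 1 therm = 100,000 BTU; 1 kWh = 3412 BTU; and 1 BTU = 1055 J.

$158.75

Heat load = 28500 MJ = 28,500,000,000 J / 1055 = 27,014,218 BTU
Gas: input = 27,014,218 / 0.75 = 36,018,957 BTU = 360.2 therm → 360.2 × $1.52 = $547.49
Electric: 27,014,218 BTU / 3412 = 7,917 kWh → × $0.0892 = $706.23
Difference = |$547.49 − $706.23| = $158.75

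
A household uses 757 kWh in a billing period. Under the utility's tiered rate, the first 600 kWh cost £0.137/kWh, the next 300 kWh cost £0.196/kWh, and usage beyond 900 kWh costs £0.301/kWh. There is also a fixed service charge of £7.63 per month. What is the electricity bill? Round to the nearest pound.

First 600 kWh × £0.137 = £82.20
Next 157 kWh × £0.196 = £30.77
Remaining tier: 0 kWh (not reached)
Energy charge = £112.97; + service £7.63 = £120.60 ≈ £121

£121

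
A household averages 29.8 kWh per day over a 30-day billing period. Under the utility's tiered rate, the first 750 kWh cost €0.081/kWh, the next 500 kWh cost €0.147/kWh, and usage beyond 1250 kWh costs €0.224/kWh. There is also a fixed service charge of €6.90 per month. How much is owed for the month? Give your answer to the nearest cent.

€88.82

Usage = 29.8 kWh/day × 30 days = 894 kWh
First 750 kWh × €0.081 = €60.75
Next 144 kWh × €0.147 = €21.17
Remaining tier: 0 kWh (not reached)
Energy charge = €81.92; + service €6.90 = €88.82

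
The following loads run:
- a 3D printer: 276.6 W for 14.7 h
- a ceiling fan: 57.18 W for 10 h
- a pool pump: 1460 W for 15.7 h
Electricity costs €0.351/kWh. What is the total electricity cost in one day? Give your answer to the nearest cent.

€9.67

3D printer: 276.6 W × 14.7 h = 4,066 Wh = 4.066 kWh
ceiling fan: 57.18 W × 10 h = 572 Wh = 0.5718 kWh
pool pump: 1460 W × 15.7 h = 22,922 Wh = 22.92 kWh
Total energy = 4.066 + 0.5718 + 22.92 = 27.56 kWh
Cost = 27.56 kWh × €0.351 = €9.67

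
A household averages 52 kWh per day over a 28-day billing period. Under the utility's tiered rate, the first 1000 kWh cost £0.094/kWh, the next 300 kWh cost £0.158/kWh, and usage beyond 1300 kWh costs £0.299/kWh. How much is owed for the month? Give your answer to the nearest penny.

£188.04

Usage = 52 kWh/day × 28 days = 1456 kWh
First 1000 kWh × £0.094 = £94.00
Next 300 kWh × £0.158 = £47.40
Remaining 156 kWh × £0.299 = £46.64
Total = £188.04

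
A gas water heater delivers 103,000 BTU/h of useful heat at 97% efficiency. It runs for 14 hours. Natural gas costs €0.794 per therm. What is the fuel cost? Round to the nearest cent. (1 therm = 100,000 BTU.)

Heat delivered = 103,000 BTU/h × 14 h = 1,442,000 BTU
Gas input = 1,442,000 / 0.97 = 1,486,598 BTU
= 1,486,598 / 100,000 = 14.87 therm
Cost = 14.87 × €0.794/therm = €11.80

€11.80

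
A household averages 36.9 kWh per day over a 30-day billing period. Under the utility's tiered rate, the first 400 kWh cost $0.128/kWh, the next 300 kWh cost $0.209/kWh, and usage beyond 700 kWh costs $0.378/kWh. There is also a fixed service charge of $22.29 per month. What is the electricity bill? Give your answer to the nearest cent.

$290.04

Usage = 36.9 kWh/day × 30 days = 1107 kWh
First 400 kWh × $0.128 = $51.20
Next 300 kWh × $0.209 = $62.70
Remaining 407 kWh × $0.378 = $153.85
Energy charge = $267.75; + service $22.29 = $290.04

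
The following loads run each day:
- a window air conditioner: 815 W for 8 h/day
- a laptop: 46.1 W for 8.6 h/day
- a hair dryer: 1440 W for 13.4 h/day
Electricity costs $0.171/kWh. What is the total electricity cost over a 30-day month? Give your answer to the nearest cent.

$134.47

window air conditioner: 815 W × 8 h × 30 d = 195,600 Wh = 195.6 kWh
laptop: 46.1 W × 8.6 h × 30 d = 11,894 Wh = 11.89 kWh
hair dryer: 1440 W × 13.4 h × 30 d = 578,880 Wh = 578.9 kWh
Total energy = 195.6 + 11.89 + 578.9 = 786.4 kWh
Cost = 786.4 kWh × $0.171 = $134.47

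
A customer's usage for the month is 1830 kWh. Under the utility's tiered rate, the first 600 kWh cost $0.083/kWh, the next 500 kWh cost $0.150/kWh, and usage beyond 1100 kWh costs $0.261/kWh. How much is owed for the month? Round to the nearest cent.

$315.33

First 600 kWh × $0.083 = $49.80
Next 500 kWh × $0.150 = $75.00
Remaining 730 kWh × $0.261 = $190.53
Total = $315.33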